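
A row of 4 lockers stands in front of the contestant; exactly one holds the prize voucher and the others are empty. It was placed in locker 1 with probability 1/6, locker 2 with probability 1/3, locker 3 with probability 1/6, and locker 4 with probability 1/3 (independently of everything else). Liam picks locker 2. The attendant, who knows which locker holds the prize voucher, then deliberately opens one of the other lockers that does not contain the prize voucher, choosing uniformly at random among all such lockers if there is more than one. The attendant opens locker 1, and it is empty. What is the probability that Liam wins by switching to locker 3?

Consider each possible location of the prize voucher in turn.
If it is in locker 1 (prior 1/6): the attendant opened locker 1, so this case is ruled out; weight (1/6)·0 = 0.
If it is in locker 2 (prior 1/3): the attendant has 3 equally likely choices, so probability 1/3; weight (1/3)·(1/3) = 1/9.
If it is in locker 3 (prior 1/6): the attendant has 2 equally likely choices, so probability 1/2; weight (1/6)·(1/2) = 1/12.
If it is in locker 4 (prior 1/3): the attendant has 2 equally likely choices, so probability 1/2; weight (1/3)·(1/2) = 1/6.
The weights sum to 13/36.
So P(the prize voucher in locker 3 | the attendant opened locker 1) = (1/12) / (13/36) = 3/13.

3/13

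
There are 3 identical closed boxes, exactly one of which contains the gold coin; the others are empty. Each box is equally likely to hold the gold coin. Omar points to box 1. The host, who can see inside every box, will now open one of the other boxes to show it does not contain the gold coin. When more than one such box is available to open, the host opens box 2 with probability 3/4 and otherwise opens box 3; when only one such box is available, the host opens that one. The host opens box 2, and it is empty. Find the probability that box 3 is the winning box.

4/7

Condition on the true location of the gold coin.
If it is in box 1 (prior 1/3): box 2 is available, opened with probability 3/4; weight (1/3)·(3/4) = 1/4.
If it is in box 2 (prior 1/3): the host opened box 2, so this case is ruled out; weight (1/3)·0 = 0.
If it is in box 3 (prior 1/3): only box 2 is available, probability 1; weight (1/3)·1 = 1/3.
The weights sum to 7/12.
So P(the gold coin in box 3 | the host opened box 2) = (1/3) / (7/12) = 4/7.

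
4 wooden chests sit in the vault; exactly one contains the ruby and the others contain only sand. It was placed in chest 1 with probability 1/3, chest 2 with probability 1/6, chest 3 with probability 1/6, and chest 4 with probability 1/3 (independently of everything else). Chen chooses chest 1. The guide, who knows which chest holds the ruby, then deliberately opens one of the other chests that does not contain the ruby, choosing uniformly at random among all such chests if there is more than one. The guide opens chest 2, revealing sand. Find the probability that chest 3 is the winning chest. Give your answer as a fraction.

3/13

Consider each possible location of the ruby in turn.
If it is in chest 1 (prior 1/3): the guide has 3 equally likely choices, so probability 1/3; weight (1/3)·(1/3) = 1/9.
If it is in chest 2 (prior 1/6): the guide opened chest 2, so this case is ruled out; weight (1/6)·0 = 0.
If it is in chest 3 (prior 1/6): the guide has 2 equally likely choices, so probability 1/2; weight (1/6)·(1/2) = 1/12.
If it is in chest 4 (prior 1/3): the guide has 2 equally likely choices, so probability 1/2; weight (1/3)·(1/2) = 1/6.
The weights sum to 13/36.
So P(the ruby in chest 3 | the guide opened chest 2) = (1/12) / (13/36) = 3/13.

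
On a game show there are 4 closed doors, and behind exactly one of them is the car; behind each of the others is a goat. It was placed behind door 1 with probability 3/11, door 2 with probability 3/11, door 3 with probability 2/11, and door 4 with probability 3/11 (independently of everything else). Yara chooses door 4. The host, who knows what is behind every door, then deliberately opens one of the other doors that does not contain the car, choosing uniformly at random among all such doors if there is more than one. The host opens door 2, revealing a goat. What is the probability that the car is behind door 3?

2/7

Consider each possible location of the car in turn.
If it is behind door 1 (prior 3/11): the host has 2 equally likely choices, so probability 1/2; weight (3/11)·(1/2) = 3/22.
If it is behind door 2 (prior 3/11): the host opened door 2, so this case is ruled out; weight (3/11)·0 = 0.
If it is behind door 3 (prior 2/11): the host has 2 equally likely choices, so probability 1/2; weight (2/11)·(1/2) = 1/11.
If it is behind door 4 (prior 3/11): the host has 3 equally likely choices, so probability 1/3; weight (3/11)·(1/3) = 1/11.
The weights sum to 7/22.
So P(the car behind door 3 | the host opened door 2) = (1/11) / (7/22) = 2/7.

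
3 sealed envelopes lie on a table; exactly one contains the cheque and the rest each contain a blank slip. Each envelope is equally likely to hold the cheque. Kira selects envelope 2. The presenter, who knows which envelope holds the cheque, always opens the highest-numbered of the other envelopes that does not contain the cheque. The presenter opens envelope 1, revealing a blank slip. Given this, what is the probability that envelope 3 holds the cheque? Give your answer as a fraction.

1

Condition on the true location of the cheque.
If it is in envelope 1 (prior 1/3): the presenter opened envelope 1, so this case is ruled out; weight (1/3)·0 = 0.
If it is in envelope 2 (prior 1/3): the presenter would have opened envelope 3 instead, probability 0; weight (1/3)·0 = 0.
If it is in envelope 3 (prior 1/3): envelope 1 is the highest-numbered option available, probability 1; weight (1/3)·1 = 1/3.
The weights sum to 1/3.
So P(the cheque in envelope 3 | the presenter opened envelope 1) = (1/3) / (1/3) = 1.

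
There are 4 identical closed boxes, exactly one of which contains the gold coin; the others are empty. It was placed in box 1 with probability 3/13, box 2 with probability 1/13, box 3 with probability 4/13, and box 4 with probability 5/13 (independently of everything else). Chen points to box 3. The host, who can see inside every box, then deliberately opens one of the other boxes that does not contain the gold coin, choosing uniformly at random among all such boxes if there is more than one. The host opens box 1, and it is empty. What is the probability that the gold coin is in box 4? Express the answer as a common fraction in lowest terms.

Consider each possible location of the gold coin in turn.
If it is in box 1 (prior 3/13): the host opened box 1, so this case is ruled out; weight (3/13)·0 = 0.
If it is in box 2 (prior 1/13): the host has 2 equally likely choices, so probability 1/2; weight (1/13)·(1/2) = 1/26.
If it is in box 3 (prior 4/13): the host has 3 equally likely choices, so probability 1/3; weight (4/13)·(1/3) = 4/39.
If it is in box 4 (prior 5/13): the host has 2 equally likely choices, so probability 1/2; weight (5/13)·(1/2) = 5/26.
The weights sum to 1/3.
So P(the gold coin in box 4 | the host opened box 1) = (5/26) / (1/3) = 15/26.

15/26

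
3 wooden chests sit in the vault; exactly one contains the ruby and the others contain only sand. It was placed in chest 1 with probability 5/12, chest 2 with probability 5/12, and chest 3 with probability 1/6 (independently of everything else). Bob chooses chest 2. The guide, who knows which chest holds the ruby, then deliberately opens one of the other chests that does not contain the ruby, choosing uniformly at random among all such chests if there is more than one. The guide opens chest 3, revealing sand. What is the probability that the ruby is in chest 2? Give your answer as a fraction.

1/3

Condition on the true location of the ruby.
If it is in chest 1 (prior 5/12): the guide has no choice, probability 1; weight (5/12)·1 = 5/12.
If it is in chest 2 (prior 5/12): the guide has 2 equally likely choices, so probability 1/2; weight (5/12)·(1/2) = 5/24.
If it is in chest 3 (prior 1/6): the guide opened chest 3, so this case is ruled out; weight (1/6)·0 = 0.
The weights sum to 5/8.
So P(the ruby in chest 2 | the guide opened chest 3) = (5/24) / (5/8) = 1/3.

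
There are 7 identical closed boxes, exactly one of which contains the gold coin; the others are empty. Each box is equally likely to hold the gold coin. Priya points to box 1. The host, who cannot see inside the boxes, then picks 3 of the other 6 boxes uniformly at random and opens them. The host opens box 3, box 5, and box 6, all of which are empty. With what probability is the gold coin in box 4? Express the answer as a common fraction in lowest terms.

Condition on the true location of the gold coin.
If it is in any of boxes 1, 2, 4, and 7 (prior 1/7 each): the host picks exactly this set with probability 1/20 regardless, and none is the prize; weight (1/7)·(1/20) = 1/140 each.
If it is in any of boxes 3, 5, and 6 (prior 1/7 each): that box was opened and seen not to hold the prize — ruled out; weight (1/7)·0 = 0 each.
The weights sum to 1/35.
So P(the gold coin in box 4 | the host opened box 3, box 5, and box 6) = (1/140) / (1/35) = 1/4.

1/4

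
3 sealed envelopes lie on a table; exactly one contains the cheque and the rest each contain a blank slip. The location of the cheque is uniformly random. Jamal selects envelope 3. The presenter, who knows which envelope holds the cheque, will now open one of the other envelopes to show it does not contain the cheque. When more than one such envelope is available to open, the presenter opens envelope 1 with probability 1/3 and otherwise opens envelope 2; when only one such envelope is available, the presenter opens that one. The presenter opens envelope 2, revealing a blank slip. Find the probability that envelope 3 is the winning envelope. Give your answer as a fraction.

Consider each possible location of the cheque in turn.
If it is in envelope 1 (prior 1/3): only envelope 2 is available, probability 1; weight (1/3)·1 = 1/3.
If it is in envelope 2 (prior 1/3): the presenter opened envelope 2, so this case is ruled out; weight (1/3)·0 = 0.
If it is in envelope 3 (prior 1/3): envelope 1 is available but not opened, probability 2/3; weight (1/3)·(2/3) = 2/9.
The weights sum to 5/9.
So P(the cheque in envelope 3 | the presenter opened envelope 2) = (2/9) / (5/9) = 2/5.

2/5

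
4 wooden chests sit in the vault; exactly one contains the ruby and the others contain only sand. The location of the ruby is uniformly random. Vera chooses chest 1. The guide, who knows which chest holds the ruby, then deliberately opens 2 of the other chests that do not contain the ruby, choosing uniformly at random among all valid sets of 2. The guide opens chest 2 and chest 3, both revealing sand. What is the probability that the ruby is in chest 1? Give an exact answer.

Apply Bayes' rule, conditioning on where the ruby actually is.
If it is in chest 1 (prior 1/4): the guide has 3 equally likely choices, so probability 1/3; weight (1/4)·(1/3) = 1/12.
If it is in either of chests 2 and 3 (prior 1/4 each): that chest was opened and seen not to hold the prize — ruled out; weight (1/4)·0 = 0 each.
If it is in chest 4 (prior 1/4): the guide has no choice, probability 1; weight (1/4)·1 = 1/4.
The weights sum to 1/3.
So P(the ruby in chest 1 | the guide opened chest 2 and chest 3) = (1/12) / (1/3) = 1/4.

1/4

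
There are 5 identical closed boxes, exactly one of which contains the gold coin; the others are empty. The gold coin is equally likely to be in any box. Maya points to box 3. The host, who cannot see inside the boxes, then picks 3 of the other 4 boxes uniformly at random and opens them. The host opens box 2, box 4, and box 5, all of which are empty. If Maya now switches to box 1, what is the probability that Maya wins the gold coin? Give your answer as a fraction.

Condition on the true location of the gold coin.
If it is in either of boxes 1 and 3 (prior 1/5 each): the host picks exactly this set with probability 1/4 regardless, and none is the prize; weight (1/5)·(1/4) = 1/20 each.
If it is in any of boxes 2, 4, and 5 (prior 1/5 each): that box was opened and seen not to hold the prize — ruled out; weight (1/5)·0 = 0 each.
The weights sum to 1/10.
So P(the gold coin in box 1 | the host opened box 2, box 4, and box 5) = (1/20) / (1/10) = 1/2.

1/2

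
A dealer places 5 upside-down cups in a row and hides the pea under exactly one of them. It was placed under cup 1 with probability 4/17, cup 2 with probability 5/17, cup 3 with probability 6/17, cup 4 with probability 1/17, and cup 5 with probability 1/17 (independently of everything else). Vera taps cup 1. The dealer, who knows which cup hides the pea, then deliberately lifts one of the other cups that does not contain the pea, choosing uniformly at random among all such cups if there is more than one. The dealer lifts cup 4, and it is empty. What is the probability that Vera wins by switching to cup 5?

1/15

Apply Bayes' rule, conditioning on where the pea actually is.
If it is under cup 1 (prior 4/17): the dealer has 4 equally likely choices, so probability 1/4; weight (4/17)·(1/4) = 1/17.
If it is under cup 2 (prior 5/17): the dealer has 3 equally likely choices, so probability 1/3; weight (5/17)·(1/3) = 5/51.
If it is under cup 3 (prior 6/17): the dealer has 3 equally likely choices, so probability 1/3; weight (6/17)·(1/3) = 2/17.
If it is under cup 4 (prior 1/17): the dealer opened cup 4, so this case is ruled out; weight (1/17)·0 = 0.
If it is under cup 5 (prior 1/17): the dealer has 3 equally likely choices, so probability 1/3; weight (1/17)·(1/3) = 1/51.
The weights sum to 5/17.
So P(the pea under cup 5 | the dealer opened cup 4) = (1/51) / (5/17) = 1/15.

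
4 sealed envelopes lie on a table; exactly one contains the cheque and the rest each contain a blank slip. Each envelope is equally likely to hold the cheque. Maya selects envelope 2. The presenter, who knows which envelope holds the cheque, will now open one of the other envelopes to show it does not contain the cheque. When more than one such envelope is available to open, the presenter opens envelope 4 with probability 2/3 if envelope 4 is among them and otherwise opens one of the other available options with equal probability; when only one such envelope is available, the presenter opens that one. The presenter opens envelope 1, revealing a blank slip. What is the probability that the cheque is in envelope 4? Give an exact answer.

Condition on the true location of the cheque.
If it is in envelope 1 (prior 1/4): the presenter opened envelope 1, so this case is ruled out; weight (1/4)·0 = 0.
If it is in envelope 2 (prior 1/4): envelope 4 is available but not opened; envelope 1 gets probability (1 − 2/3)/2 = 1/6; weight (1/4)·(1/6) = 1/24.
If it is in envelope 3 (prior 1/4): envelope 4 is available but not opened, probability 1/3; weight (1/4)·(1/3) = 1/12.
If it is in envelope 4 (prior 1/4): envelope 4 holds the prize so is unavailable; the presenter chooses uniformly among the 2 others, probability 1/2; weight (1/4)·(1/2) = 1/8.
The weights sum to 1/4.
So P(the cheque in envelope 4 | the presenter opened envelope 1) = (1/8) / (1/4) = 1/2.

1/2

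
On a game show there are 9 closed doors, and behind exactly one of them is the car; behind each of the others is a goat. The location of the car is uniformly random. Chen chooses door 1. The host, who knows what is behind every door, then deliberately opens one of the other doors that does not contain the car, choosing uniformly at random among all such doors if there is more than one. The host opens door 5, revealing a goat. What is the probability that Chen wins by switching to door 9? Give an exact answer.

8/63

Apply Bayes' rule, conditioning on where the car actually is.
If it is behind door 1 (prior 1/9): the host has 8 equally likely choices, so probability 1/8; weight (1/9)·(1/8) = 1/72.
If it is behind any of doors 2, 3, 4, 6, 7, 8, and 9 (prior 1/9 each): the host has 7 equally likely choices, so probability 1/7; weight (1/9)·(1/7) = 1/63 each.
If it is behind door 5 (prior 1/9): the host opened door 5, so this case is ruled out; weight (1/9)·0 = 0.
The weights sum to 1/8.
So P(the car behind door 9 | the host opened door 5) = (1/63) / (1/8) = 8/63.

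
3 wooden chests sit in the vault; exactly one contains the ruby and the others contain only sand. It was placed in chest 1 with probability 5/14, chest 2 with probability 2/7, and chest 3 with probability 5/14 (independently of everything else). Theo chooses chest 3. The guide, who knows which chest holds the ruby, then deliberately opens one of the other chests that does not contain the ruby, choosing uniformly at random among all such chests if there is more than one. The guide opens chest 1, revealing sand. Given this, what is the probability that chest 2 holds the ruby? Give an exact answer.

8/13

Condition on the true location of the ruby.
If it is in chest 1 (prior 5/14): the guide opened chest 1, so this case is ruled out; weight (5/14)·0 = 0.
If it is in chest 2 (prior 2/7): the guide has no choice, probability 1; weight (2/7)·1 = 2/7.
If it is in chest 3 (prior 5/14): the guide has 2 equally likely choices, so probability 1/2; weight (5/14)·(1/2) = 5/28.
The weights sum to 13/28.
So P(the ruby in chest 2 | the guide opened chest 1) = (2/7) / (13/28) = 8/13.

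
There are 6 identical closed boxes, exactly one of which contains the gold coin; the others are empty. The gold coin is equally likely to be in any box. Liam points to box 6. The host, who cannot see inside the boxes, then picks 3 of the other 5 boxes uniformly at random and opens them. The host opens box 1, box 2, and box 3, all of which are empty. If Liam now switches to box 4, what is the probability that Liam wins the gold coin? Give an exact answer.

1/3

Because the host chose which boxes to open without knowing where the gold coin is, the choice is independent of the prize location. Learning that none of the 3 opened boxes holds the gold coin simply rules out those 3 locations and leaves the remaining 3 boxes still equally likely by symmetry.
So P(the gold coin in box 4) = 1/3.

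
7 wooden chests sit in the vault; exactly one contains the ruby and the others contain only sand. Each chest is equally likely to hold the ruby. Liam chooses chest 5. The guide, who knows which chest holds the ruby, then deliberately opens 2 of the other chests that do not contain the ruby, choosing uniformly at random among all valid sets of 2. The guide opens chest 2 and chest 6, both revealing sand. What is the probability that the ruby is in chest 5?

1/7

Apply Bayes' rule, conditioning on where the ruby actually is.
If it is in any of chests 1, 3, 4, and 7 (prior 1/7 each): the guide has 10 equally likely choices, so probability 1/10; weight (1/7)·(1/10) = 1/70 each.
If it is in either of chests 2 and 6 (prior 1/7 each): that chest was opened and seen not to hold the prize — ruled out; weight (1/7)·0 = 0 each.
If it is in chest 5 (prior 1/7): the guide has 15 equally likely choices, so probability 1/15; weight (1/7)·(1/15) = 1/105.
The weights sum to 1/15.
So P(the ruby in chest 5 | the guide opened chest 2 and chest 6) = (1/105) / (1/15) = 1/7.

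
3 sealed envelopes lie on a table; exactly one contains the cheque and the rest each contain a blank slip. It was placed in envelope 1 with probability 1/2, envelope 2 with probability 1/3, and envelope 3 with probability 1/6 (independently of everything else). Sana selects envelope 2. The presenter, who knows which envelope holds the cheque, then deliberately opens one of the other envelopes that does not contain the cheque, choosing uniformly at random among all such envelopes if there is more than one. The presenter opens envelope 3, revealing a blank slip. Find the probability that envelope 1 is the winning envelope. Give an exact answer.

3/4

Consider each possible location of the cheque in turn.
If it is in envelope 1 (prior 1/2): the presenter has no choice, probability 1; weight (1/2)·1 = 1/2.
If it is in envelope 2 (prior 1/3): the presenter has 2 equally likely choices, so probability 1/2; weight (1/3)·(1/2) = 1/6.
If it is in envelope 3 (prior 1/6): the presenter opened envelope 3, so this case is ruled out; weight (1/6)·0 = 0.
The weights sum to 2/3.
So P(the cheque in envelope 1 | the presenter opened envelope 3) = (1/2) / (2/3) = 3/4.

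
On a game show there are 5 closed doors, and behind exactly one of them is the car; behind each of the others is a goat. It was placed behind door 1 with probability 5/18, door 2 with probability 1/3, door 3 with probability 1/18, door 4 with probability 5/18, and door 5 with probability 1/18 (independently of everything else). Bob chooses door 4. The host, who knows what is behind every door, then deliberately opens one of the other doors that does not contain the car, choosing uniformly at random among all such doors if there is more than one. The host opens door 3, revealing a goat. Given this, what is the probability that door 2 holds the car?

8/21

Apply Bayes' rule, conditioning on where the car actually is.
If it is behind door 1 (prior 5/18): the host has 3 equally likely choices, so probability 1/3; weight (5/18)·(1/3) = 5/54.
If it is behind door 2 (prior 1/3): the host has 3 equally likely choices, so probability 1/3; weight (1/3)·(1/3) = 1/9.
If it is behind door 3 (prior 1/18): the host opened door 3, so this case is ruled out; weight (1/18)·0 = 0.
If it is behind door 4 (prior 5/18): the host has 4 equally likely choices, so probability 1/4; weight (5/18)·(1/4) = 5/72.
If it is behind door 5 (prior 1/18): the host has 3 equally likely choices, so probability 1/3; weight (1/18)·(1/3) = 1/54.
The weights sum to 7/24.
So P(the car behind door 2 | the host opened door 3) = (1/9) / (7/24) = 8/21.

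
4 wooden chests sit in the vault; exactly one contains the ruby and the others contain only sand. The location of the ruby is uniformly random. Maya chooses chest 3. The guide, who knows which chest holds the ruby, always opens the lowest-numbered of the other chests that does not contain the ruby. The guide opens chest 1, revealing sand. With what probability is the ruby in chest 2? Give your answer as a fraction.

1/3

Condition on the true location of the ruby.
If it is in chest 1 (prior 1/4): the guide opened chest 1, so this case is ruled out; weight (1/4)·0 = 0.
If it is in any of chests 2, 3, and 4 (prior 1/4 each): chest 1 is the lowest-numbered option available, probability 1; weight (1/4)·1 = 1/4 each.
The weights sum to 3/4.
So P(the ruby in chest 2 | the guide opened chest 1) = (1/4) / (3/4) = 1/3.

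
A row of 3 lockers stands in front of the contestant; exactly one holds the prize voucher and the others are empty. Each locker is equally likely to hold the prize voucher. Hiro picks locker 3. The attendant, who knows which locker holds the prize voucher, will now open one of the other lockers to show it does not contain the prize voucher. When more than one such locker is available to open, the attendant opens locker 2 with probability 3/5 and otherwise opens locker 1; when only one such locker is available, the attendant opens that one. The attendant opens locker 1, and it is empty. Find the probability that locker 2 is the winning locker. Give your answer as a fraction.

Condition on the true location of the prize voucher.
If it is in locker 1 (prior 1/3): the attendant opened locker 1, so this case is ruled out; weight (1/3)·0 = 0.
If it is in locker 2 (prior 1/3): only locker 1 is available, probability 1; weight (1/3)·1 = 1/3.
If it is in locker 3 (prior 1/3): locker 2 is available but not opened, probability 2/5; weight (1/3)·(2/5) = 2/15.
The weights sum to 7/15.
So P(the prize voucher in locker 2 | the attendant opened locker 1) = (1/3) / (7/15) = 5/7.

5/7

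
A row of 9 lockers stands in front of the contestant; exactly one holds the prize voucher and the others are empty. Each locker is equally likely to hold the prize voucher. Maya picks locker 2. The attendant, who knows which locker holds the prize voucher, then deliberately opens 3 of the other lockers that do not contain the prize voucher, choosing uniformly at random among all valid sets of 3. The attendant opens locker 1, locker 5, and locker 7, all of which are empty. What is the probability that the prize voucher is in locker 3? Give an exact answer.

Consider each possible location of the prize voucher in turn.
If it is in any of lockers 1, 5, and 7 (prior 1/9 each): that locker was opened and seen not to hold the prize — ruled out; weight (1/9)·0 = 0 each.
If it is in locker 2 (prior 1/9): the attendant has 56 equally likely choices, so probability 1/56; weight (1/9)·(1/56) = 1/504.
If it is in any of lockers 3, 4, 6, 8, and 9 (prior 1/9 each): the attendant has 35 equally likely choices, so probability 1/35; weight (1/9)·(1/35) = 1/315 each.
The weights sum to 1/56.
So P(the prize voucher in locker 3 | the attendant opened locker 1, locker 5, and locker 7) = (1/315) / (1/56) = 8/45.

8/45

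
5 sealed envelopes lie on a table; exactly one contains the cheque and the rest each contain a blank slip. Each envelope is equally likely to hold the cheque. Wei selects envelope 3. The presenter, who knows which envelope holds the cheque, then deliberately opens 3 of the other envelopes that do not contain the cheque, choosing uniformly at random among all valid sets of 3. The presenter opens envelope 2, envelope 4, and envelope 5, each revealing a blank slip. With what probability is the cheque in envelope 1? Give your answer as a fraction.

4/5

Consider each possible location of the cheque in turn.
If it is in envelope 1 (prior 1/5): the presenter has no choice, probability 1; weight (1/5)·1 = 1/5.
If it is in any of envelopes 2, 4, and 5 (prior 1/5 each): that envelope was opened and seen not to hold the prize — ruled out; weight (1/5)·0 = 0 each.
If it is in envelope 3 (prior 1/5): the presenter has 4 equally likely choices, so probability 1/4; weight (1/5)·(1/4) = 1/20.
The weights sum to 1/4.
So P(the cheque in envelope 1 | the presenter opened envelope 2, envelope 4, and envelope 5) = (1/5) / (1/4) = 4/5.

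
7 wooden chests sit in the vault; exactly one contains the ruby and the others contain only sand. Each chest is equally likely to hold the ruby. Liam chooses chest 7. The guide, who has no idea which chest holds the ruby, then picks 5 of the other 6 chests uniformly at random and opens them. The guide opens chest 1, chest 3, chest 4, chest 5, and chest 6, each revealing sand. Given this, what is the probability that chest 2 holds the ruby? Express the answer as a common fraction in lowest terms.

Because the guide chose which chests to open without knowing where the ruby is, the choice is independent of the prize location. Learning that none of the 5 opened chests holds the ruby simply rules out those 5 locations and leaves the remaining 2 chests still equally likely by symmetry.
So P(the ruby in chest 2) = 1/2.

1/2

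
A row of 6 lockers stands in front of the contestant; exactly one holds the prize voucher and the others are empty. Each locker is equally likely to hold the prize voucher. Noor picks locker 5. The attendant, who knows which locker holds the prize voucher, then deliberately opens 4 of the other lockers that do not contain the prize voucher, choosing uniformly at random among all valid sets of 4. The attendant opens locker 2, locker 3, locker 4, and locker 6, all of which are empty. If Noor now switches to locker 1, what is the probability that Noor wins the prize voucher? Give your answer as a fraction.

5/6

Condition on the true location of the prize voucher.
If it is in locker 1 (prior 1/6): the attendant has no choice, probability 1; weight (1/6)·1 = 1/6.
If it is in any of lockers 2, 3, 4, and 6 (prior 1/6 each): that locker was opened and seen not to hold the prize — ruled out; weight (1/6)·0 = 0 each.
If it is in locker 5 (prior 1/6): the attendant has 5 equally likely choices, so probability 1/5; weight (1/6)·(1/5) = 1/30.
The weights sum to 1/5.
So P(the prize voucher in locker 1 | the attendant opened locker 2, locker 3, locker 4, and locker 6) = (1/6) / (1/5) = 5/6.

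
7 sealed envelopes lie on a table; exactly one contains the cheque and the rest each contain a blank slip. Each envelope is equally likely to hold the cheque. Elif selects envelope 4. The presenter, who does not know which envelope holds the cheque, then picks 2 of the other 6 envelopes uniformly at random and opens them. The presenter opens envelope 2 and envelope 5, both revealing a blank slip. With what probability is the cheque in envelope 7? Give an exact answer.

1/5

Apply Bayes' rule, conditioning on where the cheque actually is.
If it is in any of envelopes 1, 3, 4, 6, and 7 (prior 1/7 each): the presenter picks exactly this set with probability 1/15 regardless, and none is the prize; weight (1/7)·(1/15) = 1/105 each.
If it is in either of envelopes 2 and 5 (prior 1/7 each): that envelope was opened and seen not to hold the prize — ruled out; weight (1/7)·0 = 0 each.
The weights sum to 1/21.
So P(the cheque in envelope 7 | the presenter opened envelope 2 and envelope 5) = (1/105) / (1/21) = 1/5.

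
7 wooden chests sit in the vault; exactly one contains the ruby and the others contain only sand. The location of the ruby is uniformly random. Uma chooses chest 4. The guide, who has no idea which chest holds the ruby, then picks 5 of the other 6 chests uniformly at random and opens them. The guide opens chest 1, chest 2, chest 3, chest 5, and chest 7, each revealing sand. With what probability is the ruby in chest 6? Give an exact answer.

1/2

Consider each possible location of the ruby in turn.
If it is in any of chests 1, 2, 3, 5, and 7 (prior 1/7 each): that chest was opened and seen not to hold the prize — ruled out; weight (1/7)·0 = 0 each.
If it is in either of chests 4 and 6 (prior 1/7 each): the guide picks exactly this set with probability 1/6 regardless, and none is the prize; weight (1/7)·(1/6) = 1/42 each.
The weights sum to 1/21.
So P(the ruby in chest 6 | the guide opened chest 1, chest 2, chest 3, chest 5, and chest 7) = (1/42) / (1/21) = 1/2.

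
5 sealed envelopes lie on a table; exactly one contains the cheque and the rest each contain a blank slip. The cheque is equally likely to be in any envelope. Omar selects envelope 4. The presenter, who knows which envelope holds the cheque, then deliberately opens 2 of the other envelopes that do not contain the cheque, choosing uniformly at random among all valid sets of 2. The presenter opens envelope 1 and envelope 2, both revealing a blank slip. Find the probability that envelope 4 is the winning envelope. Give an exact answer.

1/5

Apply Bayes' rule, conditioning on where the cheque actually is.
If it is in either of envelopes 1 and 2 (prior 1/5 each): that envelope was opened and seen not to hold the prize — ruled out; weight (1/5)·0 = 0 each.
If it is in either of envelopes 3 and 5 (prior 1/5 each): the presenter has 3 equally likely choices, so probability 1/3; weight (1/5)·(1/3) = 1/15 each.
If it is in envelope 4 (prior 1/5): the presenter has 6 equally likely choices, so probability 1/6; weight (1/5)·(1/6) = 1/30.
The weights sum to 1/6.
So P(the cheque in envelope 4 | the presenter opened envelope 1 and envelope 2) = (1/30) / (1/6) = 1/5.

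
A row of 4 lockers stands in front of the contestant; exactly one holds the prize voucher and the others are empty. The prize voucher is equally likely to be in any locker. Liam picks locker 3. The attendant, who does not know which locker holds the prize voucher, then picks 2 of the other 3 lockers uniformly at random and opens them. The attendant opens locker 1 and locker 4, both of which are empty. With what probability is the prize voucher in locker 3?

Condition on the true location of the prize voucher.
If it is in either of lockers 1 and 4 (prior 1/4 each): that locker was opened and seen not to hold the prize — ruled out; weight (1/4)·0 = 0 each.
If it is in either of lockers 2 and 3 (prior 1/4 each): the attendant picks exactly this set with probability 1/3 regardless, and none is the prize; weight (1/4)·(1/3) = 1/12 each.
The weights sum to 1/6.
So P(the prize voucher in locker 3 | the attendant opened locker 1 and locker 4) = (1/12) / (1/6) = 1/2.

1/2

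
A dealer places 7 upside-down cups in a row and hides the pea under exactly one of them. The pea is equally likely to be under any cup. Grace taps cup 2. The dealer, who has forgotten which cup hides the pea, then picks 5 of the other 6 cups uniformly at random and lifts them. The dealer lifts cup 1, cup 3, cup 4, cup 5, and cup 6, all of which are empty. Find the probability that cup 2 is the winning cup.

1/2

Because the dealer chose which cups to lift without knowing where the pea is, the choice is independent of the prize location. Learning that none of the 5 opened cups holds the pea simply rules out those 5 locations and leaves the remaining 2 cups still equally likely by symmetry.
So P(the pea under cup 2) = 1/2.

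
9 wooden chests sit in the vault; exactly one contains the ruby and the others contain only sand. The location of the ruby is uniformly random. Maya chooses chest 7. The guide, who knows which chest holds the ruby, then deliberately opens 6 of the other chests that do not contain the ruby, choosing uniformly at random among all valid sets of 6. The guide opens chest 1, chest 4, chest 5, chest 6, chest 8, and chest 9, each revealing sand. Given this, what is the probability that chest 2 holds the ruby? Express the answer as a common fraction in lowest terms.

Apply Bayes' rule, conditioning on where the ruby actually is.
If it is in any of chests 1, 4, 5, 6, 8, and 9 (prior 1/9 each): that chest was opened and seen not to hold the prize — ruled out; weight (1/9)·0 = 0 each.
If it is in either of chests 2 and 3 (prior 1/9 each): the guide has 7 equally likely choices, so probability 1/7; weight (1/9)·(1/7) = 1/63 each.
If it is in chest 7 (prior 1/9): the guide has 28 equally likely choices, so probability 1/28; weight (1/9)·(1/28) = 1/252.
The weights sum to 1/28.
So P(the ruby in chest 2 | the guide opened chest 1, chest 4, chest 5, chest 6, chest 8, and chest 9) = (1/63) / (1/28) = 4/9.

4/9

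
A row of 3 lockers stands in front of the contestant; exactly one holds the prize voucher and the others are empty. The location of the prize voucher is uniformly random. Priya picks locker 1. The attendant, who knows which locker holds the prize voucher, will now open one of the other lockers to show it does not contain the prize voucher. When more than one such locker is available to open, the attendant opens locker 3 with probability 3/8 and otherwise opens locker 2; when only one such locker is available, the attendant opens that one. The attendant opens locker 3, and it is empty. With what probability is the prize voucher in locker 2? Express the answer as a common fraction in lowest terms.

8/11

Condition on the true location of the prize voucher.
If it is in locker 1 (prior 1/3): locker 3 is available, opened with probability 3/8; weight (1/3)·(3/8) = 1/8.
If it is in locker 2 (prior 1/3): only locker 3 is available, probability 1; weight (1/3)·1 = 1/3.
If it is in locker 3 (prior 1/3): the attendant opened locker 3, so this case is ruled out; weight (1/3)·0 = 0.
The weights sum to 11/24.
So P(the prize voucher in locker 2 | the attendant opened locker 3) = (1/3) / (11/24) = 8/11.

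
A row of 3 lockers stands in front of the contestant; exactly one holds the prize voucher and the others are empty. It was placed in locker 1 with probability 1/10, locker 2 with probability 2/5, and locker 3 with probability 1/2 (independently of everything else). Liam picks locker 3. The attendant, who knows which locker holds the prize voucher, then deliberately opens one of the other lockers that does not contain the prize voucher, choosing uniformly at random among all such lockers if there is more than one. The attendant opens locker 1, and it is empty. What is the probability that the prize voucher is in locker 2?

8/13

Apply Bayes' rule, conditioning on where the prize voucher actually is.
If it is in locker 1 (prior 1/10): the attendant opened locker 1, so this case is ruled out; weight (1/10)·0 = 0.
If it is in locker 2 (prior 2/5): the attendant has no choice, probability 1; weight (2/5)·1 = 2/5.
If it is in locker 3 (prior 1/2): the attendant has 2 equally likely choices, so probability 1/2; weight (1/2)·(1/2) = 1/4.
The weights sum to 13/20.
So P(the prize voucher in locker 2 | the attendant opened locker 1) = (2/5) / (13/20) = 8/13.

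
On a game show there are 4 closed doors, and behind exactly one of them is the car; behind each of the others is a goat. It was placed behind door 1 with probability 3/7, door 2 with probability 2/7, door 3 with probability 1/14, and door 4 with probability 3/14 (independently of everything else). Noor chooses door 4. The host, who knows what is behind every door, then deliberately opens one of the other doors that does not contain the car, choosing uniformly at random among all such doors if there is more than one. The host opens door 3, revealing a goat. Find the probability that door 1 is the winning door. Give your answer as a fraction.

Apply Bayes' rule, conditioning on where the car actually is.
If it is behind door 1 (prior 3/7): the host has 2 equally likely choices, so probability 1/2; weight (3/7)·(1/2) = 3/14.
If it is behind door 2 (prior 2/7): the host has 2 equally likely choices, so probability 1/2; weight (2/7)·(1/2) = 1/7.
If it is behind door 3 (prior 1/14): the host opened door 3, so this case is ruled out; weight (1/14)·0 = 0.
If it is behind door 4 (prior 3/14): the host has 3 equally likely choices, so probability 1/3; weight (3/14)·(1/3) = 1/14.
The weights sum to 3/7.
So P(the car behind door 1 | the host opened door 3) = (3/14) / (3/7) = 1/2.

1/2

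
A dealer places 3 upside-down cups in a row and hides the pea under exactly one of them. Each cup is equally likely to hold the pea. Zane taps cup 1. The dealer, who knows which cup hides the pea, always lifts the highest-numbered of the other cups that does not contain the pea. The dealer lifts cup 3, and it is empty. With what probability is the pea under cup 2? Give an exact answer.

Condition on the true location of the pea.
If it is under either of cups 1 and 2 (prior 1/3 each): cup 3 is the highest-numbered option available, probability 1; weight (1/3)·1 = 1/3 each.
If it is under cup 3 (prior 1/3): the dealer opened cup 3, so this case is ruled out; weight (1/3)·0 = 0.
The weights sum to 2/3.
So P(the pea under cup 2 | the dealer opened cup 3) = (1/3) / (2/3) = 1/2.

1/2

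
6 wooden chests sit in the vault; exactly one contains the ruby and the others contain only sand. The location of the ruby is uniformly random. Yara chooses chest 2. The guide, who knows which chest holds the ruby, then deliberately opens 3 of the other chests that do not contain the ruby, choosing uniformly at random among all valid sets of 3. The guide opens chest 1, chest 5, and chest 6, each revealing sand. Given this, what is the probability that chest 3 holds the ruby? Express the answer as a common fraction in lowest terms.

5/12

Consider each possible location of the ruby in turn.
If it is in any of chests 1, 5, and 6 (prior 1/6 each): that chest was opened and seen not to hold the prize — ruled out; weight (1/6)·0 = 0 each.
If it is in chest 2 (prior 1/6): the guide has 10 equally likely choices, so probability 1/10; weight (1/6)·(1/10) = 1/60.
If it is in either of chests 3 and 4 (prior 1/6 each): the guide has 4 equally likely choices, so probability 1/4; weight (1/6)·(1/4) = 1/24 each.
The weights sum to 1/10.
So P(the ruby in chest 3 | the guide opened chest 1, chest 5, and chest 6) = (1/24) / (1/10) = 5/12.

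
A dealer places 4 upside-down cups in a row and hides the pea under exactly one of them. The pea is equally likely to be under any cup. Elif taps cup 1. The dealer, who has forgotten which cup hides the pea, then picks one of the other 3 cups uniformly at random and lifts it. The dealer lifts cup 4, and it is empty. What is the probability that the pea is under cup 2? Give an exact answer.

1/3

Because the dealer chose which cup to lift without knowing where the pea is, the choice is independent of the prize location. Learning that cup 4 does not hold the pea simply rules out that one location and leaves the remaining 3 cups still equally likely by symmetry.
So P(the pea under cup 2) = 1/3.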